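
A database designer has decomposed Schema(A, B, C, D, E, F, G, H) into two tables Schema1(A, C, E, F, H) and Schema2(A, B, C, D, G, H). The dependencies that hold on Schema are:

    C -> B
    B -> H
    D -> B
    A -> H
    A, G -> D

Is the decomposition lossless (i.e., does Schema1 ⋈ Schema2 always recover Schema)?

No

Common attributes: Schema1 ∩ Schema2 = {A, C, H}.
Closure of {A, C, H}: C → B applies, adding B. So (A, C, H)⁺ = {A, B, C, H}.
The closure contains neither all of Schema1 = {A, C, E, F, H} nor all of Schema2 = {A, B, C, D, G, H}, so the common attributes are not a superkey of either fragment. The join is lossy.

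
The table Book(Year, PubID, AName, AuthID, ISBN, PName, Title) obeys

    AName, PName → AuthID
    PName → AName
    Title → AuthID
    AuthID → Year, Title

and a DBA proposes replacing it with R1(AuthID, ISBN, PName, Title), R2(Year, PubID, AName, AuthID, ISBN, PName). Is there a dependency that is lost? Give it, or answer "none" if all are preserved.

AName, PName → AuthID lies within R2.
PName → AName lies within R2.
Title → AuthID lies within R1.
AuthID → Year, Title: restricted closure across fragments reaches Year, Title.
Every dependency is enforceable on the fragments, so the decomposition is dependency-preserving.

none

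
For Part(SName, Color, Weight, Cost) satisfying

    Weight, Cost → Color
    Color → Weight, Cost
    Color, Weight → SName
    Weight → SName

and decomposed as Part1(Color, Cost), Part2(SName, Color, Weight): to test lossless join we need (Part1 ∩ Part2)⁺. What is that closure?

Part1 ∩ Part2 = {Color}.
Color → Weight, Cost applies, adding Weight, Cost
Color, Weight → SName applies, adding SName
Closure: {SName, Color, Weight, Cost}.

SName, Color, Weight, Cost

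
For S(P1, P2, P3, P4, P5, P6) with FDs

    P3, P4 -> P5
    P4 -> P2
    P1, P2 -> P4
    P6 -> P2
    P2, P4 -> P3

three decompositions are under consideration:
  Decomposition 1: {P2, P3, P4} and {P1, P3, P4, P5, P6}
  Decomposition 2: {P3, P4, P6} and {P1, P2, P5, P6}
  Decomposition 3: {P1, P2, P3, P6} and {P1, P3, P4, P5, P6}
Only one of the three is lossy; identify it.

Decomposition 1: common = {P3, P4}, closure = {P2, P3, P4, P5} → lossless.
Decomposition 2: common = {P6}, closure = {P2, P6} → lossy.
Decomposition 3: common = {P1, P3, P6}, closure = {P1, P2, P3, P4, P5, P6} → lossless.

Decomposition 2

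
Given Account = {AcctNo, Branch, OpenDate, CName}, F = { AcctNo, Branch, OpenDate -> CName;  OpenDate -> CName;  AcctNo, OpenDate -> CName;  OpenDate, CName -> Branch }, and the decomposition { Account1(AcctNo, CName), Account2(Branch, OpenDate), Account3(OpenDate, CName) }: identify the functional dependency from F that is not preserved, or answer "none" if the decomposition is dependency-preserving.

none

AcctNo, Branch, OpenDate → CName: restricted closure across fragments reaches CName.
OpenDate → CName lies within Account3.
AcctNo, OpenDate → CName: restricted closure across fragments reaches CName.
OpenDate, CName → Branch: restricted closure across fragments reaches Branch.
Every dependency is enforceable on the fragments, so the decomposition is dependency-preserving.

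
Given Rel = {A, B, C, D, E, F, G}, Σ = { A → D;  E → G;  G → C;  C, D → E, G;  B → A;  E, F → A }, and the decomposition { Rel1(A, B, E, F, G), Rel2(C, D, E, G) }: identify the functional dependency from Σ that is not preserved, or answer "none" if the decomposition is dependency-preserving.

A → D

Check A → D: no single fragment contains all of {A, D}, and the restricted closure of {A} across the fragments never reaches {D}.
E → G is preserved.
G → C is preserved.
C, D → E, G is preserved.
B → A is preserved.
E, F → A is preserved.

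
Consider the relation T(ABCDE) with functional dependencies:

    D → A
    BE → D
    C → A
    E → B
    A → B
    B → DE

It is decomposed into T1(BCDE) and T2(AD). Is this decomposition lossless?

Yes

Common attributes: T1 ∩ T2 = {D}.
Closure of {D}: D → A applies, adding A; A → B applies, adding B; B → DE applies, adding E. So (D)⁺ = {ABDE}.
This closure contains every attribute of T2, so T1 ∩ T2 → T2. The join is lossless.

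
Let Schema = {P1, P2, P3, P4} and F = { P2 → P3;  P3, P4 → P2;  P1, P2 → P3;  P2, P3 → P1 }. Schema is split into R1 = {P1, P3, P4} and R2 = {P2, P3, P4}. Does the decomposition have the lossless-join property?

Yes

Common attributes: R1 ∩ R2 = {P3, P4}.
Closure of {P3, P4}: P3, P4 → P2 applies, adding P2; P2, P3 → P1 applies, adding P1. So (P3, P4)⁺ = {P1, P2, P3, P4}.
This closure contains every attribute of R1, so R1 ∩ R2 → R1. The join is lossless.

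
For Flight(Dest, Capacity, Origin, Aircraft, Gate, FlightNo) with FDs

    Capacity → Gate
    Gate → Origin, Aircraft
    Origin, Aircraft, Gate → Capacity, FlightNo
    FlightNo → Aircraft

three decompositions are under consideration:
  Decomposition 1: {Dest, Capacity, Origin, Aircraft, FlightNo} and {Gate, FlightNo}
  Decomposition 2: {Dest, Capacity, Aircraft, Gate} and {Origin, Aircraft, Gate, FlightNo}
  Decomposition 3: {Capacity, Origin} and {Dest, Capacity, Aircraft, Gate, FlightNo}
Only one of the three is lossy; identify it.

Decomposition 1: common = {FlightNo}, closure = {Aircraft, FlightNo} → lossy.
Decomposition 2: common = {Aircraft, Gate}, closure = {Capacity, Origin, Aircraft, Gate, FlightNo} → lossless.
Decomposition 3: common = {Capacity}, closure = {Capacity, Origin, Aircraft, Gate, FlightNo} → lossless.

Decomposition 1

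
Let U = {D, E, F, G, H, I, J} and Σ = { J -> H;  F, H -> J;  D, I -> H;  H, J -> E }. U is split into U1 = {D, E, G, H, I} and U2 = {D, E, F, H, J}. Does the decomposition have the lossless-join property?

Common attributes: U1 ∩ U2 = {D, E, H}.
No dependency enlarges {D, E, H}, so (D, E, H)⁺ = {D, E, H}.
The closure contains neither all of U1 = {D, E, G, H, I} nor all of U2 = {D, E, F, H, J}, so the common attributes are not a superkey of either fragment. The join is lossy.

No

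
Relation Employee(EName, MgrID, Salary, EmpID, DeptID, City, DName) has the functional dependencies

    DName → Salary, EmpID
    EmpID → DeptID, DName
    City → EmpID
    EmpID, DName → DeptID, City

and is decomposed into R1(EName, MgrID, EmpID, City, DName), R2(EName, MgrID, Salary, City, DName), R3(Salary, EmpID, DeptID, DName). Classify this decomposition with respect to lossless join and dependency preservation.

lossless and dependency-preserving

Lossless test (chase): Rows 1 and 2 agree on DName; apply DName→Salary, EmpID and equate their Salary, EmpID entries. Rows 1 and 2 agree on EmpID; apply EmpID→DeptID, DName and equate their DeptID, DName entries. Rows 1 and 3 agree on EmpID; apply EmpID→DeptID, DName and equate their DeptID, DName entries. Rows 1 and 3 agree on EmpID, DName; apply EmpID, DName→DeptID, City and equate their DeptID, City entries. Row 1 is now all distinguished symbols — the join is lossless.
Dependency preservation: EmpID, DName → DeptID, City is not contained in any single fragment, but the restricted closure of its left-hand side across the fragments still reaches the right-hand side; the remaining FDs each lie inside some fragment. All dependencies are preserved.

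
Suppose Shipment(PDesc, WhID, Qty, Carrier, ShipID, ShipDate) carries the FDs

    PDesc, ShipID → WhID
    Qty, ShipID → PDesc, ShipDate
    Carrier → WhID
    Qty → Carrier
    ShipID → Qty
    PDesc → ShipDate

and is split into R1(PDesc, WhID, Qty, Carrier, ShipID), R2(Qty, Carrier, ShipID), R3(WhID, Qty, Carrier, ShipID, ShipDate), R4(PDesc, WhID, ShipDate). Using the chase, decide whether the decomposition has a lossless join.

Chase test. Columns are PDesc, WhID, Qty, Carrier, ShipID, ShipDate; row i has aⱼ where attribute j ∈ Ri, else bᵢⱼ.
Initial tableau (one row per fragment):
  row 1: a1 a2 a3 a4 a5 b16
  row 2: b21 b22 a3 a4 a5 b26
  row 3: b31 a2 a3 a4 a5 a6
  row 4: a1 a2 b43 b44 b45 a6
Rows 1 and 2 agree on Qty, ShipID; apply Qty, ShipID→PDesc, ShipDate and equate their PDesc, ShipDate entries.
Rows 1 and 3 agree on Qty, ShipID; apply Qty, ShipID→PDesc, ShipDate and equate their PDesc, ShipDate entries.
Rows 1 and 2 agree on Carrier; apply Carrier→WhID and equate their WhID entries.
Row 1 is now all distinguished symbols — the join is lossless.

Yes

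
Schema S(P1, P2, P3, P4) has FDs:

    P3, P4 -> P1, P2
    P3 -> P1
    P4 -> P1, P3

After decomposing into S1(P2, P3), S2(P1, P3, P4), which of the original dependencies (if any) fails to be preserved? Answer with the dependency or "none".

Check P3, P4 → P1, P2: no single fragment contains all of {P1, P2, P3, P4}, and the restricted closure of {P3, P4} across the fragments never reaches {P1, P2}.
P3 → P1 is preserved.
P4 → P1, P3 is preserved.

P3, P4 -> P1, P2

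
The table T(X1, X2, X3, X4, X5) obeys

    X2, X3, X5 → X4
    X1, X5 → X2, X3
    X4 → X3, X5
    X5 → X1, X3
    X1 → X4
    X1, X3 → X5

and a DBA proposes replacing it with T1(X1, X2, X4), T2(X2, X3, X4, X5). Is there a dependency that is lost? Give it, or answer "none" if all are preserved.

none

X2, X3, X5 → X4 lies within T2.
X1, X5 → X2, X3: restricted closure across fragments reaches X2, X3.
X4 → X3, X5 lies within T2.
X5 → X1, X3: restricted closure across fragments reaches X1, X3.
X1 → X4 lies within T1.
X1, X3 → X5: restricted closure across fragments reaches X5.
Every dependency is enforceable on the fragments, so the decomposition is dependency-preserving.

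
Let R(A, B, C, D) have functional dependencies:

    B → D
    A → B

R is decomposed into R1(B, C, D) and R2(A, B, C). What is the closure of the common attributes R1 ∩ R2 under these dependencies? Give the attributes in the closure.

R1 ∩ R2 = {B, C}.
B → D applies, adding D
Closure: {B, C, D}.

B, C, D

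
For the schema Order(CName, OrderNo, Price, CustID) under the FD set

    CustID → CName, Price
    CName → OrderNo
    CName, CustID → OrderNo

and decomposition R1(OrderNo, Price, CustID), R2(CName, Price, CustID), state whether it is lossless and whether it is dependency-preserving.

lossless but not dependency-preserving

Lossless test: (Price, CustID)⁺ = {CName, OrderNo, Price, CustID}, which contains all of one fragment — lossless.
Dependency preservation: the restricted closure of {CName} across the fragments never reaches {OrderNo}, so CName → OrderNo cannot be enforced without a join — not preserved.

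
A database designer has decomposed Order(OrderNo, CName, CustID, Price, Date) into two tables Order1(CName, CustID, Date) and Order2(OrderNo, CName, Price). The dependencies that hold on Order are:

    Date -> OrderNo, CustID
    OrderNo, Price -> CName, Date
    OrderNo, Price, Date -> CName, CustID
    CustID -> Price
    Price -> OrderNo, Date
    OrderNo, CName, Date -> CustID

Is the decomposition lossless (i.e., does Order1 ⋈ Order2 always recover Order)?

Common attributes: Order1 ∩ Order2 = {CName}.
No dependency enlarges {CName}, so (CName)⁺ = {CName}.
The closure contains neither all of Order1 = {CName, CustID, Date} nor all of Order2 = {OrderNo, CName, Price}, so the common attributes are not a superkey of either fragment. The join is lossy.

No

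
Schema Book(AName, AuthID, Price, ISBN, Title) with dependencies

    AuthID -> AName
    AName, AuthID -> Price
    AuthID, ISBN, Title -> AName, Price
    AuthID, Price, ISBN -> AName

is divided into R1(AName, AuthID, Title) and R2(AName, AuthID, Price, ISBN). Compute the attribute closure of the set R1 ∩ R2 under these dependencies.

AName, AuthID, Price

R1 ∩ R2 = {AName, AuthID}.
AName, AuthID → Price applies, adding Price
Closure: {AName, AuthID, Price}.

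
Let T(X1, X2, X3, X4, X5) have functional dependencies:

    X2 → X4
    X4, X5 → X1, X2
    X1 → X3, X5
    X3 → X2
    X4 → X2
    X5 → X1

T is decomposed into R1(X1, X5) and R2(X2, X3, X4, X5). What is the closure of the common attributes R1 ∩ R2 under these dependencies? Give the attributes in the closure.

R1 ∩ R2 = {X5}.
X5 → X1 applies, adding X1
X1 → X3, X5 applies, adding X3
X3 → X2 applies, adding X2
X2 → X4 applies, adding X4
Closure: {X1, X2, X3, X4, X5}.

X1, X2, X3, X4, X5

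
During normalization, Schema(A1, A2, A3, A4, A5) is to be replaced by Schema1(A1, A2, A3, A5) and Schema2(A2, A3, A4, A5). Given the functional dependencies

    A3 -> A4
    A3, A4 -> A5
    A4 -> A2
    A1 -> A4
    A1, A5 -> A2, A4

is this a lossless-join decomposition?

Yes

Common attributes: Schema1 ∩ Schema2 = {A2, A3, A5}.
Closure of {A2, A3, A5}: A3 → A4 applies, adding A4. So (A2, A3, A5)⁺ = {A2, A3, A4, A5}.
This closure contains every attribute of Schema2, so Schema1 ∩ Schema2 → Schema2. The join is lossless.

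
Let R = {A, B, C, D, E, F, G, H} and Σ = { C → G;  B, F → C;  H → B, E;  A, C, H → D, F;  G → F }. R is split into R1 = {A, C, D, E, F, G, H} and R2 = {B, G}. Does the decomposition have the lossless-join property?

No

Common attributes: R1 ∩ R2 = {G}.
Closure of {G}: G → F applies, adding F. So (G)⁺ = {F, G}.
The closure contains neither all of R1 = {A, C, D, E, F, G, H} nor all of R2 = {B, G}, so the common attributes are not a superkey of either fragment. The join is lossy.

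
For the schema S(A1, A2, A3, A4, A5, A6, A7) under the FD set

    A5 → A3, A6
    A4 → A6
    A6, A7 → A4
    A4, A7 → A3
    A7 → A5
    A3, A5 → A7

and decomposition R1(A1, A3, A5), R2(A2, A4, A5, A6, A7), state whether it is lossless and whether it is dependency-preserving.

lossy but dependency-preserving

Lossless test: (A5)⁺ = {A3, A4, A5, A6, A7}, which is a superkey of neither fragment — lossy.
Dependency preservation: A5 → A3, A6; A4, A7 → A3; A3, A5 → A7 are not contained in any single fragment, but the restricted closure of each left-hand side across the fragments still reaches the right-hand side; the remaining FDs each lie inside some fragment. All dependencies are preserved.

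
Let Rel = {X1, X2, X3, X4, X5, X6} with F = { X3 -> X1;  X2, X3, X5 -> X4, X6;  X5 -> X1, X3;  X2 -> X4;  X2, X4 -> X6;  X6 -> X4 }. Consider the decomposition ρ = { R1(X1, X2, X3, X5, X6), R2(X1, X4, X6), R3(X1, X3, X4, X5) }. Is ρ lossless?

Yes

Chase test. Columns are X1, X2, X3, X4, X5, X6; row i has aⱼ where attribute j ∈ Ri, else bᵢⱼ.
Initial tableau (one row per fragment):
  row 1: a1 a2 a3 b14 a5 a6
  row 2: a1 b22 b23 a4 b25 a6
  row 3: a1 b32 a3 a4 a5 b36
Rows 1 and 2 agree on X6; apply X6→X4 and equate their X4 entries.
Row 1 is now all distinguished symbols — the join is lossless.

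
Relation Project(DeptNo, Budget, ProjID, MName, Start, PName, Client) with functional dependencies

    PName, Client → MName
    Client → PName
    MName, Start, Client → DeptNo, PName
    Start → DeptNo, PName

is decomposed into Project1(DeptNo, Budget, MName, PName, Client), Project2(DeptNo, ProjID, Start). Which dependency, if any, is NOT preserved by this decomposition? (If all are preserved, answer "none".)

Check Start → DeptNo, PName: no single fragment contains all of {DeptNo, Start, PName}, and the restricted closure of {Start} across the fragments never reaches {DeptNo, PName}.
PName, Client → MName is preserved.
Client → PName is preserved.
MName, Start, Client → DeptNo, PName is preserved.

Start → DeptNo, PName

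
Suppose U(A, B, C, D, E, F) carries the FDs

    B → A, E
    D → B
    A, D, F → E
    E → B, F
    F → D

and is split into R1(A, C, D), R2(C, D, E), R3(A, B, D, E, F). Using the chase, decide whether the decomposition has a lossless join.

Chase test. Columns are A, B, C, D, E, F; row i has aⱼ where attribute j ∈ Ri, else bᵢⱼ.
Initial tableau (one row per fragment):
  row 1: a1 b12 a3 a4 b15 b16
  row 2: b21 b22 a3 a4 a5 b26
  row 3: a1 a2 b33 a4 a5 a6
Rows 1 and 2 agree on D; apply D→B and equate their B entries.
Rows 1 and 3 agree on D; apply D→B and equate their B entries.
Rows 2 and 3 agree on E; apply E→B, F and equate their B, F entries.
Rows 1 and 2 agree on B; apply B→A, E and equate their A, E entries.
Rows 1 and 2 agree on E; apply E→B, F and equate their B, F entries.
Row 1 is now all distinguished symbols — the join is lossless.

Yes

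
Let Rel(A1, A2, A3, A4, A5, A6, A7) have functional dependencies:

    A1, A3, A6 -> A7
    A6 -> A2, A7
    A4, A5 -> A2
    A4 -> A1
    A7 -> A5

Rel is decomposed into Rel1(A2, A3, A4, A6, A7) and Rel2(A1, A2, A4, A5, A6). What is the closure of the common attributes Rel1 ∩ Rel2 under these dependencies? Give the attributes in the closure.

Rel1 ∩ Rel2 = {A2, A4, A6}.
A6 → A2, A7 applies, adding A7
A4 → A1 applies, adding A1
A7 → A5 applies, adding A5
Closure: {A1, A2, A4, A5, A6, A7}.

A1, A2, A4, A5, A6, A7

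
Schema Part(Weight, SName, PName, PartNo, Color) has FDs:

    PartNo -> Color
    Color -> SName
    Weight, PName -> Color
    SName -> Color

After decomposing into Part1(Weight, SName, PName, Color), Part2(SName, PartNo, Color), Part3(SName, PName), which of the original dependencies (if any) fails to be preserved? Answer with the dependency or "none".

PartNo → Color lies within Part2.
Color → SName lies within Part1.
Weight, PName → Color lies within Part1.
SName → Color lies within Part1.
Every dependency is enforceable on the fragments, so the decomposition is dependency-preserving.

none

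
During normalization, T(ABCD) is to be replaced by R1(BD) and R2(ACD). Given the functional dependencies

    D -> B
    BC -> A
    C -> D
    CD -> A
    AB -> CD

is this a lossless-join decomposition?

Yes

Common attributes: R1 ∩ R2 = {D}.
Closure of {D}: D → B applies, adding B. So (D)⁺ = {BD}.
This closure contains every attribute of R1, so R1 ∩ R2 → R1. The join is lossless.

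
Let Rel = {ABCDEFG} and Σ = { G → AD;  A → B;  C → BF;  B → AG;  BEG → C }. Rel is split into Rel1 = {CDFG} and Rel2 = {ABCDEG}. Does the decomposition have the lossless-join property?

Yes

Common attributes: Rel1 ∩ Rel2 = {CDG}.
Closure of {CDG}: G → AD applies, adding A; A → B applies, adding B; C → BF applies, adding F. So (CDG)⁺ = {ABCDFG}.
This closure contains every attribute of Rel1, so Rel1 ∩ Rel2 → Rel1. The join is lossless.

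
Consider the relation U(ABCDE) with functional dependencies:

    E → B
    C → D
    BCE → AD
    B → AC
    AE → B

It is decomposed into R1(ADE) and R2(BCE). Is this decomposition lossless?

Common attributes: R1 ∩ R2 = {E}.
Closure of {E}: E → B applies, adding B; B → AC applies, adding AC; C → D applies, adding D. So (E)⁺ = {ABCDE}.
This closure contains every attribute of R1, so R1 ∩ R2 → R1. The join is lossless.

Yes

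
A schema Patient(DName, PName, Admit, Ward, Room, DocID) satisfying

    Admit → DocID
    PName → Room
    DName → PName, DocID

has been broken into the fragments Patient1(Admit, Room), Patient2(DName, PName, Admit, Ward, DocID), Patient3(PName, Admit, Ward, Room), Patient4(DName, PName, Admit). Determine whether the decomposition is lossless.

Chase test. Columns are DName, PName, Admit, Ward, Room, DocID; row i has aⱼ where attribute j ∈ Patienti, else bᵢⱼ.
Initial tableau (one row per fragment):
  row 1: b11 b12 a3 b14 a5 b16
  row 2: a1 a2 a3 a4 b25 a6
  row 3: b31 a2 a3 a4 a5 b36
  row 4: a1 a2 a3 b44 b45 b46
Rows 1 and 2 agree on Admit; apply Admit→DocID and equate their DocID entries.
Rows 1 and 3 agree on Admit; apply Admit→DocID and equate their DocID entries.
Rows 1 and 4 agree on Admit; apply Admit→DocID and equate their DocID entries.
Rows 2 and 3 agree on PName; apply PName→Room and equate their Room entries.
Rows 2 and 4 agree on PName; apply PName→Room and equate their Room entries.
Row 2 is now all distinguished symbols — the join is lossless.

Yes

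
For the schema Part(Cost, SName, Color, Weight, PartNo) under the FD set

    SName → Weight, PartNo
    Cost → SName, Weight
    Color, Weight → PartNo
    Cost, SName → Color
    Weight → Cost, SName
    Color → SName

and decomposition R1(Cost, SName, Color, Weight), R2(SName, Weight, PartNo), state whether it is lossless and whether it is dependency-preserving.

Lossless test: (SName, Weight)⁺ = {Cost, SName, Color, Weight, PartNo}, which contains all of one fragment — lossless.
Dependency preservation: Color, Weight → PartNo is not contained in any single fragment, but the restricted closure of its left-hand side across the fragments still reaches the right-hand side; the remaining FDs each lie inside some fragment. All dependencies are preserved.

lossless and dependency-preserving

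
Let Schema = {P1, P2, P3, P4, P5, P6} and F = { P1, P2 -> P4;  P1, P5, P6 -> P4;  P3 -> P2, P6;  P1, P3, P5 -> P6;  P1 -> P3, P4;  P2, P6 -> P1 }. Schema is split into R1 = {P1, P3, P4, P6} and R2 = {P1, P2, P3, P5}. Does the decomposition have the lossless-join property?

Common attributes: R1 ∩ R2 = {P1, P3}.
Closure of {P1, P3}: P3 → P2, P6 applies, adding P2, P6; P1 → P3, P4 applies, adding P4. So (P1, P3)⁺ = {P1, P2, P3, P4, P6}.
This closure contains every attribute of R1, so R1 ∩ R2 → R1. The join is lossless.

Yes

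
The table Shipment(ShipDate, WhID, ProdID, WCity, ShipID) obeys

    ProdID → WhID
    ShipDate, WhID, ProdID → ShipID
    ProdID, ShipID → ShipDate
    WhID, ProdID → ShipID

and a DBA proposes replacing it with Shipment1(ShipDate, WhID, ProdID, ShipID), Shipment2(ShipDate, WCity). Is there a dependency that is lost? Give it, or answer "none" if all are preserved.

ProdID → WhID lies within Shipment1.
ShipDate, WhID, ProdID → ShipID lies within Shipment1.
ProdID, ShipID → ShipDate lies within Shipment1.
WhID, ProdID → ShipID lies within Shipment1.
Every dependency is enforceable on the fragments, so the decomposition is dependency-preserving.

none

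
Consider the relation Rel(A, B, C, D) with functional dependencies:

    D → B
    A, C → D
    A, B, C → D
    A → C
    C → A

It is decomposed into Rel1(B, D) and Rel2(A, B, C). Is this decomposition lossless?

Common attributes: Rel1 ∩ Rel2 = {B}.
No dependency enlarges {B}, so (B)⁺ = {B}.
The closure contains neither all of Rel1 = {B, D} nor all of Rel2 = {A, B, C}, so the common attributes are not a superkey of either fragment. The join is lossy.

No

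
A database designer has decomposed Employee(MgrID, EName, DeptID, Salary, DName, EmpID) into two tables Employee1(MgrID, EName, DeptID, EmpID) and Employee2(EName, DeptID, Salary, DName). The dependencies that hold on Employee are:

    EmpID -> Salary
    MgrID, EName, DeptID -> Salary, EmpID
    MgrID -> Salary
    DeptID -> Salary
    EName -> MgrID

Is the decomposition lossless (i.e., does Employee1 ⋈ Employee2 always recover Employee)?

Common attributes: Employee1 ∩ Employee2 = {EName, DeptID}.
Closure of {EName, DeptID}: DeptID → Salary applies, adding Salary; EName → MgrID applies, adding MgrID; MgrID, EName, DeptID → Salary, EmpID applies, adding EmpID. So (EName, DeptID)⁺ = {MgrID, EName, DeptID, Salary, EmpID}.
This closure contains every attribute of Employee1, so Employee1 ∩ Employee2 → Employee1. The join is lossless.

Yes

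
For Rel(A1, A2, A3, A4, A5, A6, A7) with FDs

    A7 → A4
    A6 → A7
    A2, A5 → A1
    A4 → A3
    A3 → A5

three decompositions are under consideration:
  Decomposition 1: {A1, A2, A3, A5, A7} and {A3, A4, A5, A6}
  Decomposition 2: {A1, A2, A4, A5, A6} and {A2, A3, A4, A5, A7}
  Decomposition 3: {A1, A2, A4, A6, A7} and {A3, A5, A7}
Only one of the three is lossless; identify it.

Decomposition 3

Decomposition 1: common = {A3, A5}, closure = {A3, A5} → lossy.
Decomposition 2: common = {A2, A4, A5}, closure = {A1, A2, A3, A4, A5} → lossy.
Decomposition 3: common = {A7}, closure = {A3, A4, A5, A7} → lossless.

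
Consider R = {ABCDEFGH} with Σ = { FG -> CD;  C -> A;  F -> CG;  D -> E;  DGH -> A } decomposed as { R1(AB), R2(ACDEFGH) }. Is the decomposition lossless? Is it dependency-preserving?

lossy but dependency-preserving

Lossless test: (A)⁺ = {A}, which is a superkey of neither fragment — lossy.
Dependency preservation: every FD's attributes lie within a single fragment, so each can be enforced locally — preserved.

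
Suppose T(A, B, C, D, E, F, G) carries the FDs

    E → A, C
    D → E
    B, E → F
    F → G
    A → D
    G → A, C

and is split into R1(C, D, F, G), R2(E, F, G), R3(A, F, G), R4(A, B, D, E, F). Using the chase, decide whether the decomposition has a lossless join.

Chase test. Columns are A, B, C, D, E, F, G; row i has aⱼ where attribute j ∈ Ri, else bᵢⱼ.
Initial tableau (one row per fragment):
  row 1: b11 b12 a3 a4 b15 a6 a7
  row 2: b21 b22 b23 b24 a5 a6 a7
  row 3: a1 b32 b33 b34 b35 a6 a7
  row 4: a1 a2 b43 a4 a5 a6 b47
Rows 2 and 4 agree on E; apply E→A, C and equate their A, C entries.
Rows 1 and 4 agree on D; apply D→E and equate their E entries.
Rows 1 and 4 agree on F; apply F→G and equate their G entries.
Rows 2 and 3 agree on A; apply A→D and equate their D entries.
Rows 2 and 4 agree on A; apply A→D and equate their D entries.
Rows 1 and 2 agree on G; apply G→A, C and equate their A, C entries.
Rows 1 and 3 agree on G; apply G→A, C and equate their A, C entries.
Rows 1 and 3 agree on D; apply D→E and equate their E entries.
Row 4 is now all distinguished symbols — the join is lossless.

Yes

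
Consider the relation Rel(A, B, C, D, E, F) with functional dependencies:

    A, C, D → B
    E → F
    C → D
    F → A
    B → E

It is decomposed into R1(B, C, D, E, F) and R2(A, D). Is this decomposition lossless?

No

Common attributes: R1 ∩ R2 = {D}.
No dependency enlarges {D}, so (D)⁺ = {D}.
The closure contains neither all of R1 = {B, C, D, E, F} nor all of R2 = {A, D}, so the common attributes are not a superkey of either fragment. The join is lossy.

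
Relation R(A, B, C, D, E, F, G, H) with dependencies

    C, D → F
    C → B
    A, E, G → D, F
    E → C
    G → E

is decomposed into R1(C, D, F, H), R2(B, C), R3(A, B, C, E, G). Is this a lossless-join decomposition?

No

Chase test. Columns are A, B, C, D, E, F, G, H; row i has aⱼ where attribute j ∈ Ri, else bᵢⱼ.
Initial tableau (one row per fragment):
  row 1: b11 b12 a3 a4 b15 a6 b17 a8
  row 2: b21 a2 a3 b24 b25 b26 b27 b28
  row 3: a1 a2 a3 b34 a5 b36 a7 b38
Rows 1 and 2 agree on C; apply C→B and equate their B entries.
No row becomes fully distinguished — the join is lossy.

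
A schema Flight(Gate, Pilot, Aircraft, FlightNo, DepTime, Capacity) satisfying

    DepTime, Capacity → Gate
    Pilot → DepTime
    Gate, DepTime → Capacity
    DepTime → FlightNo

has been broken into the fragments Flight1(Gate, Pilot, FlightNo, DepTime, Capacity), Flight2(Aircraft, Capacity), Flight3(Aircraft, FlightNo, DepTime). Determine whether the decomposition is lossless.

No

Chase test. Columns are Gate, Pilot, Aircraft, FlightNo, DepTime, Capacity; row i has aⱼ where attribute j ∈ Flighti, else bᵢⱼ.
Initial tableau (one row per fragment):
  row 1: a1 a2 b13 a4 a5 a6
  row 2: b21 b22 a3 b24 b25 a6
  row 3: b31 b32 a3 a4 a5 b36
No row becomes fully distinguished — the join is lossy.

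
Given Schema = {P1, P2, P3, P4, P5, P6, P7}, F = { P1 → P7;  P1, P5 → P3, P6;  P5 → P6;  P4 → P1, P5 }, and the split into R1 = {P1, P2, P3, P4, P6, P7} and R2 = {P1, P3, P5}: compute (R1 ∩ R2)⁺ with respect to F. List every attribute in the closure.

P1, P3, P7

R1 ∩ R2 = {P1, P3}.
P1 → P7 applies, adding P7
Closure: {P1, P3, P7}.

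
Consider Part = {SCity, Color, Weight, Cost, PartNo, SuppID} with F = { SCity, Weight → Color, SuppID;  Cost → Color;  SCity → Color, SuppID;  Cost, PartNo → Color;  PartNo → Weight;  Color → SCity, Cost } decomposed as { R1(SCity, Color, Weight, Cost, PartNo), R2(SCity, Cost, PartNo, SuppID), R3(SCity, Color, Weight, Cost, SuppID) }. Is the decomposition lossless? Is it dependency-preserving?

Lossless test (chase): Rows 1 and 3 agree on SCity, Weight; apply SCity, Weight→Color, SuppID and equate their Color, SuppID entries. Rows 1 and 2 agree on Cost; apply Cost→Color and equate their Color entries. Rows 1 and 2 agree on PartNo; apply PartNo→Weight and equate their Weight entries. Row 1 is now all distinguished symbols — the join is lossless.
Dependency preservation: every FD's attributes lie within a single fragment, so each can be enforced locally — preserved.

lossless and dependency-preserving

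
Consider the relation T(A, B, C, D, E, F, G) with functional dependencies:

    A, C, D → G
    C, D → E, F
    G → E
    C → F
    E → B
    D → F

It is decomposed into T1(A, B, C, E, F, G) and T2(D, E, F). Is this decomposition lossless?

No

Common attributes: T1 ∩ T2 = {E, F}.
Closure of {E, F}: E → B applies, adding B. So (E, F)⁺ = {B, E, F}.
The closure contains neither all of T1 = {A, B, C, E, F, G} nor all of T2 = {D, E, F}, so the common attributes are not a superkey of either fragment. The join is lossy.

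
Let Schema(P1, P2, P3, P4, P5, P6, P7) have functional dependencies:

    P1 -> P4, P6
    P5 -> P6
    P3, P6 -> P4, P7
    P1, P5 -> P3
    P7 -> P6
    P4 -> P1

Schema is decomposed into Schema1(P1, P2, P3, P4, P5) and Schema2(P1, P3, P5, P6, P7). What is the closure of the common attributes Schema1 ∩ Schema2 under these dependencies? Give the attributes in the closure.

P1, P3, P4, P5, P6, P7

Schema1 ∩ Schema2 = {P1, P3, P5}.
P1 → P4, P6 applies, adding P4, P6
P3, P6 → P4, P7 applies, adding P7
Closure: {P1, P3, P4, P5, P6, P7}.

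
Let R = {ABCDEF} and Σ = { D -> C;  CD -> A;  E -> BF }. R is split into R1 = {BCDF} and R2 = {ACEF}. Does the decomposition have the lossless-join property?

Common attributes: R1 ∩ R2 = {CF}.
No dependency enlarges {CF}, so (CF)⁺ = {CF}.
The closure contains neither all of R1 = {BCDF} nor all of R2 = {ACEF}, so the common attributes are not a superkey of either fragment. The join is lossy.

No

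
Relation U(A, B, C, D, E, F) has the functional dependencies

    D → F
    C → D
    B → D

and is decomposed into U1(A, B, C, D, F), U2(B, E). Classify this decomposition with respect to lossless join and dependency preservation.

Lossless test: (B)⁺ = {B, D, F}, which is a superkey of neither fragment — lossy.
Dependency preservation: every FD's attributes lie within a single fragment, so each can be enforced locally — preserved.

lossy but dependency-preserving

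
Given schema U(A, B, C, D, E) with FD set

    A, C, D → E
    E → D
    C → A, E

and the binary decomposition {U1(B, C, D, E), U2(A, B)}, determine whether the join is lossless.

Common attributes: U1 ∩ U2 = {B}.
No dependency enlarges {B}, so (B)⁺ = {B}.
The closure contains neither all of U1 = {B, C, D, E} nor all of U2 = {A, B}, so the common attributes are not a superkey of either fragment. The join is lossy.

No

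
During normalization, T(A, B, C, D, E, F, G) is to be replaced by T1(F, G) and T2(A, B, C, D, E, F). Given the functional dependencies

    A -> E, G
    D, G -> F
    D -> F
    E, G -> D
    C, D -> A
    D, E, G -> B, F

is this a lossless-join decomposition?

Common attributes: T1 ∩ T2 = {F}.
No dependency enlarges {F}, so (F)⁺ = {F}.
The closure contains neither all of T1 = {F, G} nor all of T2 = {A, B, C, D, E, F}, so the common attributes are not a superkey of either fragment. The join is lossy.

No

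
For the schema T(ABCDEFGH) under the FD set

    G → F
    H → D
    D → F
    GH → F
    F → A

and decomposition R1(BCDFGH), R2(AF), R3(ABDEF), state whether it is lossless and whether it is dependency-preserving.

lossy but dependency-preserving

Lossless test (chase): Rows 1 and 2 agree on F; apply F→A and equate their A entries. No row becomes fully distinguished — the join is lossy.
Dependency preservation: every FD's attributes lie within a single fragment, so each can be enforced locally — preserved.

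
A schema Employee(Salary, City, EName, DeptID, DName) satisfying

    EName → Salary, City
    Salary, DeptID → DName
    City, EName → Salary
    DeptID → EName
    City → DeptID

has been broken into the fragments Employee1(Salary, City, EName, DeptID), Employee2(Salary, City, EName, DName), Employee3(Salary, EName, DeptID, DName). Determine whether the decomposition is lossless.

Chase test. Columns are Salary, City, EName, DeptID, DName; row i has aⱼ where attribute j ∈ Employeei, else bᵢⱼ.
Initial tableau (one row per fragment):
  row 1: a1 a2 a3 a4 b15
  row 2: a1 a2 a3 b24 a5
  row 3: a1 b32 a3 a4 a5
Rows 1 and 3 agree on EName; apply EName→Salary, City and equate their Salary, City entries.
Rows 1 and 3 agree on Salary, DeptID; apply Salary, DeptID→DName and equate their DName entries.
Rows 1 and 2 agree on City; apply City→DeptID and equate their DeptID entries.
Row 1 is now all distinguished symbols — the join is lossless.

Yes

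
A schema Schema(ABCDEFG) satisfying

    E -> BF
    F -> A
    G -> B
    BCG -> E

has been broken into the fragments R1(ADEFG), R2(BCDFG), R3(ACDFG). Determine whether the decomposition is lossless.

No

Chase test. Columns are ABCDEFG; row i has aⱼ where attribute j ∈ Ri, else bᵢⱼ.
Initial tableau (one row per fragment):
  row 1: a1 b12 b13 a4 a5 a6 a7
  row 2: b21 a2 a3 a4 b25 a6 a7
  row 3: a1 b32 a3 a4 b35 a6 a7
Rows 1 and 2 agree on F; apply F→A and equate their A entries.
Rows 1 and 2 agree on G; apply G→B and equate their B entries.
Rows 1 and 3 agree on G; apply G→B and equate their B entries.
Rows 2 and 3 agree on BCG; apply BCG→E and equate their E entries.
No row becomes fully distinguished — the join is lossy.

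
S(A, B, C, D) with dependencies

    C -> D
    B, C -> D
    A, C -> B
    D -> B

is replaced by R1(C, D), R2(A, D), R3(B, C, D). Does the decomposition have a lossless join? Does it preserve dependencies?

Lossless test (chase): Rows 1 and 2 agree on D; apply D→B and equate their B entries. Rows 1 and 3 agree on D; apply D→B and equate their B entries. No row becomes fully distinguished — the join is lossy.
Dependency preservation: A, C → B is not contained in any single fragment, but the restricted closure of its left-hand side across the fragments still reaches the right-hand side; the remaining FDs each lie inside some fragment. All dependencies are preserved.

lossy but dependency-preserving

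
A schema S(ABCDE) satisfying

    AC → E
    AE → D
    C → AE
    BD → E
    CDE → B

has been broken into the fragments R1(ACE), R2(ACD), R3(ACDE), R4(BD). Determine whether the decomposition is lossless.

Chase test. Columns are ABCDE; row i has aⱼ where attribute j ∈ Ri, else bᵢⱼ.
Initial tableau (one row per fragment):
  row 1: a1 b12 a3 b14 a5
  row 2: a1 b22 a3 a4 b25
  row 3: a1 b32 a3 a4 a5
  row 4: b41 a2 b43 a4 b45
Rows 1 and 2 agree on AC; apply AC→E and equate their E entries.
Rows 1 and 2 agree on AE; apply AE→D and equate their D entries.
Rows 1 and 2 agree on CDE; apply CDE→B and equate their B entries.
Rows 1 and 3 agree on CDE; apply CDE→B and equate their B entries.
No row becomes fully distinguished — the join is lossy.

No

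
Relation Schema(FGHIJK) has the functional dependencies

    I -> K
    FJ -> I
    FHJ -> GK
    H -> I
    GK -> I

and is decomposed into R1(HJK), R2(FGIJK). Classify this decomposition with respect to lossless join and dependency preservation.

Lossless test: (JK)⁺ = {JK}, which is a superkey of neither fragment — lossy.
Dependency preservation: the restricted closure of {FHJ} across the fragments never reaches {GK}, so FHJ → GK cannot be enforced without a join — not preserved.

lossy and not dependency-preserving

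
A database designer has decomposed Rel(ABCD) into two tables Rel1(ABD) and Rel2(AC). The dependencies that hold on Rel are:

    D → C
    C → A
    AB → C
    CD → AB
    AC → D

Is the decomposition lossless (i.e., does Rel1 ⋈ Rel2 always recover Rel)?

No

Common attributes: Rel1 ∩ Rel2 = {A}.
No dependency enlarges {A}, so (A)⁺ = {A}.
The closure contains neither all of Rel1 = {ABD} nor all of Rel2 = {AC}, so the common attributes are not a superkey of either fragment. The join is lossy.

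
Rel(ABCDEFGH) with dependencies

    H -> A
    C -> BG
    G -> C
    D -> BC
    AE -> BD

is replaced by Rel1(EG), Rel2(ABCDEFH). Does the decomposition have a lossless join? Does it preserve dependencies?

lossy and not dependency-preserving

Lossless test: (E)⁺ = {E}, which is a superkey of neither fragment — lossy.
Dependency preservation: the restricted closure of {C} across the fragments never reaches {BG}, so C → BG cannot be enforced without a join — not preserved.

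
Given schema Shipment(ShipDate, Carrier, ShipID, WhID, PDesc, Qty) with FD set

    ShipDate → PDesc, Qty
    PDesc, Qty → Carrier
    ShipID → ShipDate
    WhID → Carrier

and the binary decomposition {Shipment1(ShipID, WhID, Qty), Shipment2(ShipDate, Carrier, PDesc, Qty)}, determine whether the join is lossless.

No

Common attributes: Shipment1 ∩ Shipment2 = {Qty}.
No dependency enlarges {Qty}, so (Qty)⁺ = {Qty}.
The closure contains neither all of Shipment1 = {ShipID, WhID, Qty} nor all of Shipment2 = {ShipDate, Carrier, PDesc, Qty}, so the common attributes are not a superkey of either fragment. The join is lossy.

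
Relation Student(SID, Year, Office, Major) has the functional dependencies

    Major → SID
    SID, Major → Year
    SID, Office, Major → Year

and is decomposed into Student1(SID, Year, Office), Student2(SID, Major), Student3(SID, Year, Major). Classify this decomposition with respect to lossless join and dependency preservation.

lossy but dependency-preserving

Lossless test (chase): Rows 2 and 3 agree on SID, Major; apply SID, Major→Year and equate their Year entries. No row becomes fully distinguished — the join is lossy.
Dependency preservation: SID, Office, Major → Year is not contained in any single fragment, but the restricted closure of its left-hand side across the fragments still reaches the right-hand side; the remaining FDs each lie inside some fragment. All dependencies are preserved.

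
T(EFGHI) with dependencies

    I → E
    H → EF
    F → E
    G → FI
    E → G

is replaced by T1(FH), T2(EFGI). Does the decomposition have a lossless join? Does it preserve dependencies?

Lossless test: (F)⁺ = {EFGI}, which contains all of one fragment — lossless.
Dependency preservation: H → EF is not contained in any single fragment, but the restricted closure of its left-hand side across the fragments still reaches the right-hand side; the remaining FDs each lie inside some fragment. All dependencies are preserved.

lossless and dependency-preserving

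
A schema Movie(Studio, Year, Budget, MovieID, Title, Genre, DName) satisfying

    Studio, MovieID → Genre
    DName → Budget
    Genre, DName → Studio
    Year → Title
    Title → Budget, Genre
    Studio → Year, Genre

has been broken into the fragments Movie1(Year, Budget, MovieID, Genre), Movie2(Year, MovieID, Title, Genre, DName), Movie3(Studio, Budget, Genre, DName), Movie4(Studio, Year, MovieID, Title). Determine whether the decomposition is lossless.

Yes

Chase test. Columns are Studio, Year, Budget, MovieID, Title, Genre, DName; row i has aⱼ where attribute j ∈ Moviei, else bᵢⱼ.
Initial tableau (one row per fragment):
  row 1: b11 a2 a3 a4 b15 a6 b17
  row 2: b21 a2 b23 a4 a5 a6 a7
  row 3: a1 b32 a3 b34 b35 a6 a7
  row 4: a1 a2 b43 a4 a5 b46 b47
Rows 2 and 3 agree on DName; apply DName→Budget and equate their Budget entries.
Rows 2 and 3 agree on Genre, DName; apply Genre, DName→Studio and equate their Studio entries.
Rows 1 and 2 agree on Year; apply Year→Title and equate their Title entries.
Rows 1 and 4 agree on Title; apply Title→Budget, Genre and equate their Budget, Genre entries.
Rows 2 and 3 agree on Studio; apply Studio→Year, Genre and equate their Year, Genre entries.
Rows 1 and 3 agree on Year; apply Year→Title and equate their Title entries.
Row 2 is now all distinguished symbols — the join is lossless.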